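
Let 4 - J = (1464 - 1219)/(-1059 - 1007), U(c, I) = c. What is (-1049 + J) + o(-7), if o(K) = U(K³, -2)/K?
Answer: -2057491/2066 ≈ -995.88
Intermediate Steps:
J = 8509/2066 (J = 4 - (1464 - 1219)/(-1059 - 1007) = 4 - 245/(-2066) = 4 - 245*(-1)/2066 = 4 - 1*(-245/2066) = 4 + 245/2066 = 8509/2066 ≈ 4.1186)
o(K) = K² (o(K) = K³/K = K²)
(-1049 + J) + o(-7) = (-1049 + 8509/2066) + (-7)² = -2158725/2066 + 49 = -2057491/2066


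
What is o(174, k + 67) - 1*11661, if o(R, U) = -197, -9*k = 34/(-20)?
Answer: -11858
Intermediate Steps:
k = 17/90 (k = -34/(9*(-20)) = -34*(-1)/(9*20) = -⅑*(-17/10) = 17/90 ≈ 0.18889)
o(174, k + 67) - 1*11661 = -197 - 1*11661 = -197 - 11661 = -11858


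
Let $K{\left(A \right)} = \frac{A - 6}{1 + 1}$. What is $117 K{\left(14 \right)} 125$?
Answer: $58500$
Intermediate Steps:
$K{\left(A \right)} = -3 + \frac{A}{2}$ ($K{\left(A \right)} = \frac{-6 + A}{2} = \left(-6 + A\right) \frac{1}{2} = -3 + \frac{A}{2}$)
$117 K{\left(14 \right)} 125 = 117 \left(-3 + \frac{1}{2} \cdot 14\right) 125 = 117 \left(-3 + 7\right) 125 = 117 \cdot 4 \cdot 125 = 468 \cdot 125 = 58500$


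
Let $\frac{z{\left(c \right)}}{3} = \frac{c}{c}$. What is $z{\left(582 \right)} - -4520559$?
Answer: $4520562$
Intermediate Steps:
$z{\left(c \right)} = 3$ ($z{\left(c \right)} = 3 \frac{c}{c} = 3 \cdot 1 = 3$)
$z{\left(582 \right)} - -4520559 = 3 - -4520559 = 3 + 4520559 = 4520562$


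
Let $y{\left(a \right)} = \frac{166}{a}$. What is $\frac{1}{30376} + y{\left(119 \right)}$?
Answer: $\frac{5042535}{3614744} \approx 1.395$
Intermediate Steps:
$\frac{1}{30376} + y{\left(119 \right)} = \frac{1}{30376} + \frac{166}{119} = \frac{5042535}{3614744}$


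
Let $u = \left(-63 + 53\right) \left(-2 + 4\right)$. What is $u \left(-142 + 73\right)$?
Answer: $1380$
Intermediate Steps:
$u = -20$ ($u = \left(-10\right) 2 = -20$)
$u \left(-142 + 73\right) = - 20 \left(-142 + 73\right) = \left(-20\right) \left(-69\right) = 1380$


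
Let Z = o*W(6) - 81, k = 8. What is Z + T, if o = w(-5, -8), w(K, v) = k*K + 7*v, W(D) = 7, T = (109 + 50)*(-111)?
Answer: -18402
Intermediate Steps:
T = -17649 (T = 159*(-111) = -17649)
w(K, v) = 7*v + 8*K (w(K, v) = 8*K + 7*v = 7*v + 8*K)
o = -96 (o = 7*(-8) + 8*(-5) = -56 - 40 = -96)
Z = -753 (Z = -96*7 - 81 = -672 - 81 = -753)
Z + T = -753 - 17649 = -18402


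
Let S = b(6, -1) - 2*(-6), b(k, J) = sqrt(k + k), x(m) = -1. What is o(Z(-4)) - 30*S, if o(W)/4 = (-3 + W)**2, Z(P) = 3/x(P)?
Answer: -216 - 60*sqrt(3) ≈ -319.92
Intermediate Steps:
Z(P) = -3 (Z(P) = 3/(-1) = 3*(-1) = -3)
b(k, J) = sqrt(2)*sqrt(k) (b(k, J) = sqrt(2*k) = sqrt(2)*sqrt(k))
o(W) = 4*(-3 + W)**2
S = 12 + 2*sqrt(3) (S = sqrt(2)*sqrt(6) - 2*(-6) = 2*sqrt(3) + 12 = 12 + 2*sqrt(3) ≈ 15.464)
o(Z(-4)) - 30*S = 4*(-3 - 3)**2 - 30*(12 + 2*sqrt(3)) = 4*(-6)**2 + (-360 - 60*sqrt(3)) = 4*36 + (-360 - 60*sqrt(3)) = 144 + (-360 - 60*sqrt(3)) = -216 - 60*sqrt(3)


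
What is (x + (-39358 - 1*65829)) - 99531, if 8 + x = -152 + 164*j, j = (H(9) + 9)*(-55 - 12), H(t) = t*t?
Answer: -1193798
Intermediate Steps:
H(t) = t²
j = -6030 (j = (9² + 9)*(-55 - 12) = (81 + 9)*(-67) = 90*(-67) = -6030)
x = -989080 (x = -8 + (-152 + 164*(-6030)) = -8 + (-152 - 988920) = -8 - 989072 = -989080)
(x + (-39358 - 1*65829)) - 99531 = (-989080 + (-39358 - 1*65829)) - 99531 = (-989080 + (-39358 - 65829)) - 99531 = (-989080 - 105187) - 99531 = -1094267 - 99531 = -1193798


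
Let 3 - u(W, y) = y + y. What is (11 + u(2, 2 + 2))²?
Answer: 36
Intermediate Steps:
u(W, y) = 3 - 2*y (u(W, y) = 3 - (y + y) = 3 - 2*y)
(11 + u(2, 2 + 2))² = (11 + (3 - 2*(2 + 2)))² = (11 + (3 - 2*4))² = (11 + (3 - 8))² = (11 - 5)² = 6² = 36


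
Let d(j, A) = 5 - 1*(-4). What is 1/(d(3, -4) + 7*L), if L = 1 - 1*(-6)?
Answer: 1/58 ≈ 0.017241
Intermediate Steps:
d(j, A) = 9 (d(j, A) = 5 + 4 = 9)
L = 7 (L = 1 + 6 = 7)
1/(d(3, -4) + 7*L) = 1/(9 + 7*7) = 1/(9 + 49) = 1/58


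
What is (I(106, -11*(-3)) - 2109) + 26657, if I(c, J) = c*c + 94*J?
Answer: 38886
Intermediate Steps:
I(c, J) = c² + 94*J
(I(106, -11*(-3)) - 2109) + 26657 = ((106² + 94*(-11*(-3))) - 2109) + 26657 = ((11236 + 94*33) - 2109) + 26657 = ((11236 + 3102) - 2109) + 26657 = (14338 - 2109) + 26657 = 12229 + 26657 = 38886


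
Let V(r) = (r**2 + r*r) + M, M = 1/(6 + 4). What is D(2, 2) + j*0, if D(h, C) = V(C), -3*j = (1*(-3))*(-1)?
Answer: 81/10 ≈ 8.1000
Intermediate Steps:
j = -1 (j = -1*(-3)*(-1)/3 = -(-1)*(-1) = -1/3*3 = -1)
M = 1/10 ≈ 0.10000
V(r) = 1/10 + 2*r**2 (V(r) = (r**2 + r*r) + 1/10 = (r**2 + r**2) + 1/10 = 2*r**2 + 1/10 = 1/10 + 2*r**2)
D(h, C) = 1/10 + 2*C**2
D(2, 2) + j*0 = (1/10 + 2*2**2) - 1*0 = (1/10 + 2*4) + 0 = (1/10 + 8) + 0 = 81/10 + 0 = 81/10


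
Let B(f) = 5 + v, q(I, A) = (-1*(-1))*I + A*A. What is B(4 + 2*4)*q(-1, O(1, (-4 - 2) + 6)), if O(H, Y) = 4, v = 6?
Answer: 165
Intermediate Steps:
q(I, A) = I + A² (q(I, A) = 1*I + A² = I + A²)
B(f) = 11 (B(f) = 5 + 6 = 11)
B(4 + 2*4)*q(-1, O(1, (-4 - 2) + 6)) = 11*(-1 + 4²) = 11*(-1 + 16) = 11*15 = 165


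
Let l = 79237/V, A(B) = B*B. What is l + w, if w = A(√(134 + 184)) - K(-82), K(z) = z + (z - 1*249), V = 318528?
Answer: 2948395/4032 ≈ 731.25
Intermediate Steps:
A(B) = B²
K(z) = -249 + 2*z (K(z) = z + (z - 249) = z + (-249 + z) = -249 + 2*z)
w = 731 (w = (√(134 + 184))² - (-249 + 2*(-82)) = (√318)² - (-249 - 164) = 318 - 1*(-413) = 318 + 413 = 731)
l = 1003/4032 (l = 79237/318528 = 79237*(1/318528) = 1003/4032 ≈ 0.24876)
l + w = 1003/4032 + 731 = 2948395/4032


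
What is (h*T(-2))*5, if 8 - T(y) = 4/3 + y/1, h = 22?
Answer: 2860/3 ≈ 953.33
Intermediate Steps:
T(y) = 20/3 - y (T(y) = 8 - (4/3 + y/1) = 8 - (4*(⅓) + y*1) = 8 - (4/3 + y) = 8 + (-4/3 - y) = 20/3 - y)
(h*T(-2))*5 = (22*(20/3 - 1*(-2)))*5 = (22*(20/3 + 2))*5 = (22*(26/3))*5 = (572/3)*5 = 2860/3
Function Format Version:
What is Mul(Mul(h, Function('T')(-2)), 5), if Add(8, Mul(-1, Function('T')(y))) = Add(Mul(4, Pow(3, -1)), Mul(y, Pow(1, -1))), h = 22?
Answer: Rational(2860, 3) ≈ 953.33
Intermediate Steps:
Function('T')(y) = Add(Rational(20, 3), Mul(-1, y)) (Function('T')(y) = Add(8, Mul(-1, Add(Mul(4, Pow(3, -1)), Mul(y, Pow(1, -1))))) = Add(8, Mul(-1, Add(Mul(4, Rational(1, 3)), Mul(y, 1)))) = Add(8, Mul(-1, Add(Rational(4, 3), y))) = Add(8, Add(Rational(-4, 3), Mul(-1, y))) = Add(Rational(20, 3), Mul(-1, y)))
Mul(Mul(h, Function('T')(-2)), 5) = Mul(Mul(22, Add(Rational(20, 3), Mul(-1, -2))), 5) = Mul(Mul(22, Add(Rational(20, 3), 2)), 5) = Mul(Mul(22, Rational(26, 3)), 5) = Mul(Rational(572, 3), 5) = Rational(2860, 3)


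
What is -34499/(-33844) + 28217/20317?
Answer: 1655892331/687608548 ≈ 2.4082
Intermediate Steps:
-34499/(-33844) + 28217/20317 = -34499*(-1/33844) + 28217*(1/20317) = 34499/33844 + 28217/20317 = 1655892331/687608548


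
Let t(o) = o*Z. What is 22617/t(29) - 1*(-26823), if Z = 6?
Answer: 1563273/58 ≈ 26953.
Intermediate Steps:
t(o) = 6*o (t(o) = o*6 = 6*o)
22617/t(29) - 1*(-26823) = 22617/((6*29)) - 1*(-26823) = 22617/174 + 26823 = 22617*(1/174) + 26823 = 7539/58 + 26823 = 1563273/58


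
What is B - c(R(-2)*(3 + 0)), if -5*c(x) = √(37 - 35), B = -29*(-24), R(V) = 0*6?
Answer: 696 + √2/5 ≈ 696.28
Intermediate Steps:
R(V) = 0
B = 696
c(x) = -√2/5 (c(x) = -√(37 - 35)/5 = -√2/5)
B - c(R(-2)*(3 + 0)) = 696 - (-1)*√2/5 = 696 + √2/5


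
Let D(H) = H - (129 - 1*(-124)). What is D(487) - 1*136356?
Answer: -136122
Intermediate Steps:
D(H) = -253 + H (D(H) = H - (129 + 124) = H - 1*253 = H - 253 = -253 + H)
D(487) - 1*136356 = (-253 + 487) - 1*136356 = 234 - 136356 = -136122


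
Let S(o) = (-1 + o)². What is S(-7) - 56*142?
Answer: -7888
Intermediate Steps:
S(-7) - 56*142 = (-1 - 7)² - 56*142 = (-8)² - 7952 = 64 - 7952 = -7888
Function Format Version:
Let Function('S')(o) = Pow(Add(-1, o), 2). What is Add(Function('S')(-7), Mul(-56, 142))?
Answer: -7888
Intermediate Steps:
Add(Function('S')(-7), Mul(-56, 142)) = Add(Pow(Add(-1, -7), 2), Mul(-56, 142)) = Add(Pow(-8, 2), -7952) = Add(64, -7952) = -7888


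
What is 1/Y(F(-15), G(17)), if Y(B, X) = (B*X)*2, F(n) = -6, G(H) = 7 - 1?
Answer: -1/72 ≈ -0.013889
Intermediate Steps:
G(H) = 6
Y(B, X) = 2*B*X
1/Y(F(-15), G(17)) = 1/(2*(-6)*6) = 1/(-72) = -1/72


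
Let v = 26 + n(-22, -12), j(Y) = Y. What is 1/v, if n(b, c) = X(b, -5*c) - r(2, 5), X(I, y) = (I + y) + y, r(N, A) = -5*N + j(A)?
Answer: 1/129 ≈ 0.0077519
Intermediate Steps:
r(N, A) = A - 5*N (r(N, A) = -5*N + A = A - 5*N)
X(I, y) = I + 2*y
n(b, c) = 5 + b - 10*c (n(b, c) = (b + 2*(-5*c)) - (5 - 5*2) = (b - 10*c) - (5 - 10) = (b - 10*c) - 1*(-5) = (b - 10*c) + 5 = 5 + b - 10*c)
v = 129 (v = 26 + (5 - 22 - 10*(-12)) = 26 + (5 - 22 + 120) = 26 + 103 = 129)
1/v = 1/129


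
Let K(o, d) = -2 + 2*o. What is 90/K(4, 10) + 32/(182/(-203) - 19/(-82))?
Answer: -52381/1581 ≈ -33.132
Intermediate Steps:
90/K(4, 10) + 32/(182/(-203) - 19/(-82)) = 90/(-2 + 2*4) + 32/(182/(-203) - 19/(-82)) = 90/(-2 + 8) + 32/(182*(-1/203) - 19*(-1/82)) = 90/6 + 32/(-26/29 + 19/82) = 90*(⅙) + 32/(-1581/2378) = 15 + 32*(-2378/1581) = 15 - 76096/1581 = -52381/1581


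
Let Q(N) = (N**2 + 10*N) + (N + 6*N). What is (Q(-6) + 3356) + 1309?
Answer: 4599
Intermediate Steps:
Q(N) = N**2 + 17*N (Q(N) = (N**2 + 10*N) + 7*N = N**2 + 17*N)
(Q(-6) + 3356) + 1309 = (-6*(17 - 6) + 3356) + 1309 = (-6*11 + 3356) + 1309 = (-66 + 3356) + 1309 = 3290 + 1309 = 4599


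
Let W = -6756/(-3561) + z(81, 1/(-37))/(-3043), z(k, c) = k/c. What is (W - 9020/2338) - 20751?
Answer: -87624718696114/4222475929 ≈ -20752.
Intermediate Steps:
W = 10410275/3612041 (W = -6756/(-3561) + (81/(1/(-37)))/(-3043) = -6756*(-1/3561) + (81/(-1/37))*(-1/3043) = 2252/1187 + (81*(-37))*(-1/3043) = 2252/1187 - 2997*(-1/3043) = 2252/1187 + 2997/3043 = 10410275/3612041 ≈ 2.8821)
(W - 9020/2338) - 20751 = (10410275/3612041 - 9020/2338) - 20751 = (10410275/3612041 - 9020*1/2338) - 20751 = (10410275/3612041 - 4510/1169) - 20751 = -4120693435/4222475929 - 20751 = -87624718696114/4222475929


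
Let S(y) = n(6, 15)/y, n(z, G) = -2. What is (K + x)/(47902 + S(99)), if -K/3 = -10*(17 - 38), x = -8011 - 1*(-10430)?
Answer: 177111/4742296 ≈ 0.037347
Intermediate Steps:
x = 2419 (x = -8011 + 10430 = 2419)
K = -630 (K = -(-30)*(17 - 38) = -(-30)*(-21) = -3*210 = -630)
S(y) = -2/y
(K + x)/(47902 + S(99)) = (-630 + 2419)/(47902 - 2/99) = 1789/(47902 - 2*1/99) = 1789/(47902 - 2/99) = 1789/(4742296/99) = 1789*(99/4742296) = 177111/4742296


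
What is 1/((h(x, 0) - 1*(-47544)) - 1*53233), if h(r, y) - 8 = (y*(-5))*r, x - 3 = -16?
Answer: -1/5681 ≈ -0.00017603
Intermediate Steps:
x = -13 (x = 3 - 16 = -13)
h(r, y) = 8 - 5*r*y (h(r, y) = 8 + (y*(-5))*r = 8 + (-5*y)*r = 8 - 5*r*y)
1/((h(x, 0) - 1*(-47544)) - 1*53233) = 1/(((8 - 5*(-13)*0) - 1*(-47544)) - 1*53233) = 1/(((8 + 0) + 47544) - 53233) = 1/((8 + 47544) - 53233) = 1/(47552 - 53233) = 1/(-5681) = -1/5681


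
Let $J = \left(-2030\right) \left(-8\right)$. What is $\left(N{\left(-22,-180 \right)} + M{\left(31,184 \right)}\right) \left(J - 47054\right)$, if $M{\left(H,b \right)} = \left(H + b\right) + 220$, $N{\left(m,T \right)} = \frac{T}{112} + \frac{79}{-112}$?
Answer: $- \frac{106662661}{8} \approx -1.3333 \cdot 10^{7}$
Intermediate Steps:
$J = 16240$
$N{\left(m,T \right)} = - \frac{79}{112} + \frac{T}{112}$ ($N{\left(m,T \right)} = T \frac{1}{112} + 79 \left(- \frac{1}{112}\right) = \frac{T}{112} - \frac{79}{112} = - \frac{79}{112} + \frac{T}{112}$)
$M{\left(H,b \right)} = 220 + H + b$
$\left(N{\left(-22,-180 \right)} + M{\left(31,184 \right)}\right) \left(J - 47054\right) = \left(\left(- \frac{79}{112} + \frac{1}{112} \left(-180\right)\right) + \left(220 + 31 + 184\right)\right) \left(16240 - 47054\right) = \left(\left(- \frac{79}{112} - \frac{45}{28}\right) + 435\right) \left(-30814\right) = \left(- \frac{37}{16} + 435\right) \left(-30814\right) = \frac{6923}{16} \left(-30814\right) = - \frac{106662661}{8}$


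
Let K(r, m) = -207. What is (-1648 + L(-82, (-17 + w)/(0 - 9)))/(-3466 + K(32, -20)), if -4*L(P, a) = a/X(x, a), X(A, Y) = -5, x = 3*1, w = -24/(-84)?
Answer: 230707/514220 ≈ 0.44865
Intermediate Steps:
w = 2/7 (w = -24*(-1/84) = 2/7 ≈ 0.28571)
x = 3
L(P, a) = a/20 (L(P, a) = -a/(4*(-5)) = -a*(-1)/(4*5) = -(-1)*a/20 = a/20)
(-1648 + L(-82, (-17 + w)/(0 - 9)))/(-3466 + K(32, -20)) = (-1648 + ((-17 + 2/7)/(0 - 9))/20)/(-3466 - 207) = (-1648 + (-117/7/(-9))/20)/(-3673) = (-1648 + (-117/7*(-⅑))/20)*(-1/3673) = (-1648 + (1/20)*(13/7))*(-1/3673) = (-1648 + 13/140)*(-1/3673) = -230707/140*(-1/3673) = 230707/514220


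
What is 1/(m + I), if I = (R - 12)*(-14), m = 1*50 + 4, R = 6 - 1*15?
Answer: 1/348 ≈ 0.0028736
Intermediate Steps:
R = -9 (R = 6 - 15 = -9)
m = 54 (m = 50 + 4 = 54)
I = 294 (I = (-9 - 12)*(-14) = -21*(-14) = 294)
1/(m + I) = 1/(54 + 294) = 1/348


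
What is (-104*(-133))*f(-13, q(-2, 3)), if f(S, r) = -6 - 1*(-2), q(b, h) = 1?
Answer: -55328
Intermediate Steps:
f(S, r) = -4 (f(S, r) = -6 + 2 = -4)
(-104*(-133))*f(-13, q(-2, 3)) = -104*(-133)*(-4) = 13832*(-4) = -55328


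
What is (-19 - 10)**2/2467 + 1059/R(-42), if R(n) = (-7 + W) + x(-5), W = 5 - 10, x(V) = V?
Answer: -2598256/41939 ≈ -61.953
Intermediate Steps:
W = -5
R(n) = -17 (R(n) = (-7 - 5) - 5 = -12 - 5 = -17)
(-19 - 10)**2/2467 + 1059/R(-42) = (-19 - 10)**2/2467 + 1059/(-17) = (-29)**2*(1/2467) + 1059*(-1/17) = 841*(1/2467) - 1059/17 = 841/2467 - 1059/17 = -2598256/41939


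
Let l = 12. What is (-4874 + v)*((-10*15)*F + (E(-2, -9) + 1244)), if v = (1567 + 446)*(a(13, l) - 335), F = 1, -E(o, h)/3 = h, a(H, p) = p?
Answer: -734336833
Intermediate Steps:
E(o, h) = -3*h
v = -650199 (v = (1567 + 446)*(12 - 335) = 2013*(-323) = -650199)
(-4874 + v)*((-10*15)*F + (E(-2, -9) + 1244)) = (-4874 - 650199)*(-10*15*1 + (-3*(-9) + 1244)) = -655073*(-150*1 + (27 + 1244)) = -655073*(-150 + 1271) = -655073*1121 = -734336833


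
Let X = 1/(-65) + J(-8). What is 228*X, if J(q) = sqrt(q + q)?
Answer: -228/65 + 912*I ≈ -3.5077 + 912.0*I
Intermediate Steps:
J(q) = sqrt(2)*sqrt(q) (J(q) = sqrt(2*q) = sqrt(2)*sqrt(q))
X = -1/65 + 4*I (X = 1/(-65) + sqrt(2)*sqrt(-8) = -1/65 + sqrt(2)*(2*I*sqrt(2)) = -1/65 + 4*I ≈ -0.015385 + 4.0*I)
228*X = 228*(-1/65 + 4*I) = -228/65 + 912*I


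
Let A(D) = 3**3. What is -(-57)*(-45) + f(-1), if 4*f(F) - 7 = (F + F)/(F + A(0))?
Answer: -66645/26 ≈ -2563.3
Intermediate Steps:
A(D) = 27
f(F) = 7/4 + F/(2*(27 + F)) (f(F) = 7/4 + ((F + F)/(F + 27))/4 = 7/4 + ((2*F)/(27 + F))/4 = 7/4 + (2*F/(27 + F))/4 = 7/4 + F/(2*(27 + F)))
-(-57)*(-45) + f(-1) = -(-57)*(-45) + 9*(21 - 1)/(4*(27 - 1)) = -19*135 + (9/4)*20/26 = -2565 + (9/4)*(1/26)*20 = -2565 + 45/26 = -66645/26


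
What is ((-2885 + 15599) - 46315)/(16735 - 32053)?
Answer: 33601/15318 ≈ 2.1936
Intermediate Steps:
((-2885 + 15599) - 46315)/(16735 - 32053) = (12714 - 46315)/(-15318) = -33601*(-1/15318) = 33601/15318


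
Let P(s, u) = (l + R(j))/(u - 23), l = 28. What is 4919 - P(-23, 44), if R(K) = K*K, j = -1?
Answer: 103270/21 ≈ 4917.6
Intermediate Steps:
R(K) = K²
P(s, u) = 29/(-23 + u) (P(s, u) = (28 + (-1)²)/(u - 23) = (28 + 1)/(-23 + u) = 29/(-23 + u))
4919 - P(-23, 44) = 4919 - 29/(-23 + 44) = 4919 - 29/21 = 103270/21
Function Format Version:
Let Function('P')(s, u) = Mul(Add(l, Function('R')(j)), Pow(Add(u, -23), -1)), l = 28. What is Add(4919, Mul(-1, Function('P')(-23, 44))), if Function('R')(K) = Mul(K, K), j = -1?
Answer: Rational(103270, 21) ≈ 4917.6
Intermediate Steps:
Function('R')(K) = Pow(K, 2)
Function('P')(s, u) = Mul(29, Pow(Add(-23, u), -1)) (Function('P')(s, u) = Mul(Add(28, Pow(-1, 2)), Pow(Add(u, -23), -1)) = Mul(Add(28, 1), Pow(Add(-23, u), -1)) = Mul(29, Pow(Add(-23, u), -1)))
Add(4919, Mul(-1, Function('P')(-23, 44))) = Add(4919, Mul(-1, Mul(29, Pow(Add(-23, 44), -1)))) = Add(4919, Mul(-1, Mul(29, Pow(21, -1)))) = Add(4919, Mul(-1, Mul(29, Rational(1, 21)))) = Add(4919, Mul(-1, Rational(29, 21))) = Add(4919, Rational(-29, 21)) = Rational(103270, 21)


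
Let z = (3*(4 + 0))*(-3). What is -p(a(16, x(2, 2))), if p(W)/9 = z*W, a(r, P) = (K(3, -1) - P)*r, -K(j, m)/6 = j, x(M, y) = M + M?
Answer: -114048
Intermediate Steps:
x(M, y) = 2*M
z = -36 (z = (3*4)*(-3) = 12*(-3) = -36)
K(j, m) = -6*j
a(r, P) = r*(-18 - P) (a(r, P) = (-6*3 - P)*r = (-18 - P)*r = r*(-18 - P))
p(W) = -324*W (p(W) = 9*(-36*W) = -324*W)
-p(a(16, x(2, 2))) = -(-324)*(-1*16*(18 + 2*2)) = -(-324)*(-1*16*(18 + 4)) = -(-324)*(-1*16*22) = -(-324)*(-352) = -1*114048 = -114048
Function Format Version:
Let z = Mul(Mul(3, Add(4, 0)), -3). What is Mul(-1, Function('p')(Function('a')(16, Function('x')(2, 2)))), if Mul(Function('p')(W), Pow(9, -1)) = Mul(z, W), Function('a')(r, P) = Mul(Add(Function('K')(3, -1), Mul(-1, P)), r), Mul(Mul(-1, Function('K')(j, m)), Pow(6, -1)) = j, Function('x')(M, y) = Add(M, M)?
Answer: -114048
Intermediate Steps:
Function('x')(M, y) = Mul(2, M)
z = -36 (z = Mul(Mul(3, 4), -3) = Mul(12, -3) = -36)
Function('K')(j, m) = Mul(-6, j)
Function('a')(r, P) = Mul(r, Add(-18, Mul(-1, P))) (Function('a')(r, P) = Mul(Add(Mul(-6, 3), Mul(-1, P)), r) = Mul(Add(-18, Mul(-1, P)), r) = Mul(r, Add(-18, Mul(-1, P))))
Function('p')(W) = Mul(-324, W) (Function('p')(W) = Mul(9, Mul(-36, W)) = Mul(-324, W))
Mul(-1, Function('p')(Function('a')(16, Function('x')(2, 2)))) = Mul(-1, Mul(-324, Mul(-1, 16, Add(18, Mul(2, 2))))) = Mul(-1, Mul(-324, Mul(-1, 16, Add(18, 4)))) = Mul(-1, Mul(-324, Mul(-1, 16, 22))) = Mul(-1, Mul(-324, -352)) = Mul(-1, 114048) = -114048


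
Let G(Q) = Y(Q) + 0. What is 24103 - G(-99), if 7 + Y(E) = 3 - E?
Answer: 24008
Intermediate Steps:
Y(E) = -4 - E (Y(E) = -7 + (3 - E) = -4 - E)
G(Q) = -4 - Q (G(Q) = (-4 - Q) + 0 = -4 - Q)
24103 - G(-99) = 24103 - (-4 - 1*(-99)) = 24103 - (-4 + 99) = 24103 - 1*95 = 24103 - 95 = 24008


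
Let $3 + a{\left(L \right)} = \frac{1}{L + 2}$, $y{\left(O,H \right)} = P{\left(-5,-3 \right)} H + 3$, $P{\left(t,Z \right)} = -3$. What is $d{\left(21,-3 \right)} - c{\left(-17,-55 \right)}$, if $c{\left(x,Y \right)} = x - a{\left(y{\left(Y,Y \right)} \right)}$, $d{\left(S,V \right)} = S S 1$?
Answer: $\frac{77351}{170} \approx 455.01$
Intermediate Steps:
$d{\left(S,V \right)} = S^{2}$ ($d{\left(S,V \right)} = S^{2} \cdot 1 = S^{2}$)
$y{\left(O,H \right)} = 3 - 3 H$ ($y{\left(O,H \right)} = - 3 H + 3 = 3 - 3 H$)
$a{\left(L \right)} = -3 + \frac{1}{2 + L}$ ($a{\left(L \right)} = -3 + \frac{1}{L + 2} = -3 + \frac{1}{2 + L}$)
$c{\left(x,Y \right)} = x - \frac{-14 + 9 Y}{5 - 3 Y}$ ($c{\left(x,Y \right)} = x - \frac{-5 - 3 \left(3 - 3 Y\right)}{2 - \left(-3 + 3 Y\right)} = x - \frac{-5 + \left(-9 + 9 Y\right)}{5 - 3 Y} = x - \frac{-14 + 9 Y}{5 - 3 Y}$)
$d{\left(21,-3 \right)} - c{\left(-17,-55 \right)} = 21^{2} - \frac{14 - -495 - 17 \left(5 - -165\right)}{5 - -165} = 441 - \frac{14 + 495 - 17 \left(5 + 165\right)}{5 + 165} = 441 - \frac{14 + 495 - 2890}{170} = 441 - \frac{1}{170} \left(-2381\right) = 441 - - \frac{2381}{170} = 441 + \frac{2381}{170} = \frac{77351}{170}$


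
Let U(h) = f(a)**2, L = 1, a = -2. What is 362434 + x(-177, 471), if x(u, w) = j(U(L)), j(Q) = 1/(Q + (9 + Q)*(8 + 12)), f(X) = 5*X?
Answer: 826349521/2280 ≈ 3.6243e+5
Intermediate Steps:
U(h) = 100 (U(h) = (5*(-2))**2 = (-10)**2 = 100)
j(Q) = 1/(180 + 21*Q) (j(Q) = 1/(Q + (9 + Q)*20) = 1/(Q + (180 + 20*Q)) = 1/(180 + 21*Q))
x(u, w) = 1/2280 (x(u, w) = 1/(3*(60 + 7*100)) = 1/(3*(60 + 700)) = (1/3)/760 = (1/3)*(1/760) = 1/2280)
362434 + x(-177, 471) = 362434 + 1/2280 = 826349521/2280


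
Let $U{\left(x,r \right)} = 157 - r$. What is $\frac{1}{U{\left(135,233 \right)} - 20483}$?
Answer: $- \frac{1}{20559} \approx -4.864 \cdot 10^{-5}$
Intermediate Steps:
$\frac{1}{U{\left(135,233 \right)} - 20483} = \frac{1}{\left(157 - 233\right) - 20483} = \frac{1}{-76 - 20483} = \frac{1}{-20559} = - \frac{1}{20559}$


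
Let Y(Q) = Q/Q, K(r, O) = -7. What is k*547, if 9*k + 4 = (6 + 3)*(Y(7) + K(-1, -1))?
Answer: -31726/9 ≈ -3525.1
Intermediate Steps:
Y(Q) = 1
k = -58/9 (k = -4/9 + ((6 + 3)*(1 - 7))/9 = -4/9 + (9*(-6))/9 = -4/9 + (1/9)*(-54) = -4/9 - 6 = -58/9 ≈ -6.4444)
k*547 = -58/9*547 = -31726/9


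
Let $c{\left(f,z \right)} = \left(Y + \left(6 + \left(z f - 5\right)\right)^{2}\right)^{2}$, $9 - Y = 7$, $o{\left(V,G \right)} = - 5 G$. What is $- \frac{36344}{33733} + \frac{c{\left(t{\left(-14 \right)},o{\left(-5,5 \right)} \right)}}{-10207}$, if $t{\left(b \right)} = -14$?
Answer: $- \frac{73147553802915}{49187533} \approx -1.4871 \cdot 10^{6}$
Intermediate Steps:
$Y = 2$ ($Y = 9 - 7 = 2$)
$c{\left(f,z \right)} = \left(2 + \left(1 + f z\right)^{2}\right)^{2}$ ($c{\left(f,z \right)} = \left(2 + \left(6 + \left(z f - 5\right)\right)^{2}\right)^{2} = \left(2 + \left(6 + \left(f z - 5\right)\right)^{2}\right)^{2} = \left(2 + \left(6 + \left(-5 + f z\right)\right)^{2}\right)^{2} = \left(2 + \left(1 + f z\right)^{2}\right)^{2}$)
$- \frac{36344}{33733} + \frac{c{\left(t{\left(-14 \right)},o{\left(-5,5 \right)} \right)}}{-10207} = - \frac{36344}{33733} + \frac{\left(2 + \left(1 - 14 \left(\left(-5\right) 5\right)\right)^{2}\right)^{2}}{-10207} = \left(-36344\right) \frac{1}{33733} + \left(2 + \left(1 - -350\right)^{2}\right)^{2} \left(- \frac{1}{10207}\right) = - \frac{5192}{4819} + \left(2 + \left(1 + 350\right)^{2}\right)^{2} \left(- \frac{1}{10207}\right) = - \frac{5192}{4819} + \left(2 + 351^{2}\right)^{2} \left(- \frac{1}{10207}\right) = - \frac{5192}{4819} + \left(2 + 123201\right)^{2} \left(- \frac{1}{10207}\right) = - \frac{5192}{4819} + 123203^{2} \left(- \frac{1}{10207}\right) = - \frac{5192}{4819} + 15178979209 \left(- \frac{1}{10207}\right) = - \frac{5192}{4819} - \frac{15178979209}{10207} = - \frac{73147553802915}{49187533}$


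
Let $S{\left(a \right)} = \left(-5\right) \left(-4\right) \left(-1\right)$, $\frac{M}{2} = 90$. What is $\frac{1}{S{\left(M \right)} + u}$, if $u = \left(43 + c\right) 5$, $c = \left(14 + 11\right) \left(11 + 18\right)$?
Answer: $\frac{1}{3820} \approx 0.00026178$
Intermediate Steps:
$M = 180$ ($M = 2 \cdot 90 = 180$)
$c = 725$ ($c = 25 \cdot 29 = 725$)
$S{\left(a \right)} = -20$ ($S{\left(a \right)} = 20 \left(-1\right) = -20$)
$u = 3840$ ($u = \left(43 + 725\right) 5 = 768 \cdot 5 = 3840$)
$\frac{1}{S{\left(M \right)} + u} = \frac{1}{-20 + 3840} = \frac{1}{3820}$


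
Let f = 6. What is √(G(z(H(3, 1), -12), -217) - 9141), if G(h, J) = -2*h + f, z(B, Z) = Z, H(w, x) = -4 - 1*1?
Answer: I*√9111 ≈ 95.452*I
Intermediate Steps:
H(w, x) = -5 (H(w, x) = -4 - 1 = -5)
G(h, J) = 6 - 2*h (G(h, J) = -2*h + 6 = 6 - 2*h)
√(G(z(H(3, 1), -12), -217) - 9141) = √((6 - 2*(-12)) - 9141) = √((6 + 24) - 9141) = √(30 - 9141) = √(-9111) = I*√9111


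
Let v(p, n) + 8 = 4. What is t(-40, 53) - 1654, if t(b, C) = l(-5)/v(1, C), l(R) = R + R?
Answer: -3303/2 ≈ -1651.5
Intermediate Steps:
v(p, n) = -4 (v(p, n) = -8 + 4 = -4)
l(R) = 2*R
t(b, C) = 5/2 (t(b, C) = (2*(-5))/(-4) = -10*(-1/4) = 5/2)
t(-40, 53) - 1654 = 5/2 - 1654 = -3303/2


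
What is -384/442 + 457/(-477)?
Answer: -192581/105417 ≈ -1.8268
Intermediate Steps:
-384/442 + 457/(-477) = -384*1/442 + 457*(-1/477) = -192/221 - 457/477 = -192581/105417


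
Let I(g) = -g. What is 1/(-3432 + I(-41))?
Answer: -1/3391 ≈ -0.00029490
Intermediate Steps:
1/(-3432 + I(-41)) = 1/(-3432 - 1*(-41)) = 1/(-3432 + 41) = 1/(-3391) = -1/3391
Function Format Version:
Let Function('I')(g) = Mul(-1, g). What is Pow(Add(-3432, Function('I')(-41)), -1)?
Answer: Rational(-1, 3391) ≈ -0.00029490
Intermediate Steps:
Pow(Add(-3432, Function('I')(-41)), -1) = Pow(Add(-3432, Mul(-1, -41)), -1) = Pow(Add(-3432, 41), -1) = Pow(-3391, -1) = Rational(-1, 3391)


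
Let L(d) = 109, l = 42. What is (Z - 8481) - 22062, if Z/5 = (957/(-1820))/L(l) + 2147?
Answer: -785903165/39676 ≈ -19808.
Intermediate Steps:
Z = 425920903/39676 (Z = 5*((957/(-1820))/109 + 2147) = 5*((957*(-1/1820))*(1/109) + 2147) = 5*(-957/1820*1/109 + 2147) = 5*(-957/198380 + 2147) = 5*(425920903/198380) = 425920903/39676 ≈ 10735.)
(Z - 8481) - 22062 = (425920903/39676 - 8481) - 22062 = 89428747/39676 - 22062 = -785903165/39676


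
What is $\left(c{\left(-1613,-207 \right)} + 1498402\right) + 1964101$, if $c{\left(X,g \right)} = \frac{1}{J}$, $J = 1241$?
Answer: $\frac{4296966224}{1241} \approx 3.4625 \cdot 10^{6}$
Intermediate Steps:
$c{\left(X,g \right)} = \frac{1}{1241}$
$\left(c{\left(-1613,-207 \right)} + 1498402\right) + 1964101 = \left(\frac{1}{1241} + 1498402\right) + 1964101 = \frac{1859516883}{1241} + 1964101 = \frac{4296966224}{1241}$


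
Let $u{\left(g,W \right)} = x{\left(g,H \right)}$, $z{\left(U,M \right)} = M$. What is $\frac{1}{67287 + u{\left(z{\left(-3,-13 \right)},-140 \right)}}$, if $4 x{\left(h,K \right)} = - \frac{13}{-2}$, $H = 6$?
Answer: $\frac{8}{538309} \approx 1.4861 \cdot 10^{-5}$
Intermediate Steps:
$x{\left(h,K \right)} = \frac{13}{8}$ ($x{\left(h,K \right)} = \frac{\left(-13\right) \frac{1}{-2}}{4} = \frac{\left(-13\right) \left(- \frac{1}{2}\right)}{4} = \frac{1}{4} \cdot \frac{13}{2} = \frac{13}{8}$)
$u{\left(g,W \right)} = \frac{13}{8}$
$\frac{1}{67287 + u{\left(z{\left(-3,-13 \right)},-140 \right)}} = \frac{1}{67287 + \frac{13}{8}} = \frac{1}{\frac{538309}{8}} = \frac{8}{538309}$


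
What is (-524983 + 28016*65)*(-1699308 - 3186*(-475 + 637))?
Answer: -2871336520080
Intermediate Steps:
(-524983 + 28016*65)*(-1699308 - 3186*(-475 + 637)) = (-524983 + 1821040)*(-1699308 - 3186*162) = 1296057*(-1699308 - 516132) = 1296057*(-2215440) = -2871336520080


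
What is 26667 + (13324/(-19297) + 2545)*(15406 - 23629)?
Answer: -403214486544/19297 ≈ -2.0895e+7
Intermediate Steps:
26667 + (13324/(-19297) + 2545)*(15406 - 23629) = 26667 + (13324*(-1/19297) + 2545)*(-8223) = 26667 + (-13324/19297 + 2545)*(-8223) = 26667 + (49097541/19297)*(-8223) = 26667 - 403729079643/19297 = -403214486544/19297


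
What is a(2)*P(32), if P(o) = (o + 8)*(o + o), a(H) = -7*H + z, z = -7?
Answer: -53760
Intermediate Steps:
a(H) = -7 - 7*H (a(H) = -7*H - 7 = -7 - 7*H)
P(o) = 2*o*(8 + o) (P(o) = (8 + o)*(2*o) = 2*o*(8 + o))
a(2)*P(32) = (-7 - 7*2)*(2*32*(8 + 32)) = (-7 - 14)*(2*32*40) = -21*2560 = -53760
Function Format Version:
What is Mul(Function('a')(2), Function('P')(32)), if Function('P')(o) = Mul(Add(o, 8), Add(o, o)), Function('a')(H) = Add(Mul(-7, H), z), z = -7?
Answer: -53760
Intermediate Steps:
Function('a')(H) = Add(-7, Mul(-7, H)) (Function('a')(H) = Add(Mul(-7, H), -7) = Add(-7, Mul(-7, H)))
Function('P')(o) = Mul(2, o, Add(8, o)) (Function('P')(o) = Mul(Add(8, o), Mul(2, o)) = Mul(2, o, Add(8, o)))
Mul(Function('a')(2), Function('P')(32)) = Mul(Add(-7, Mul(-7, 2)), Mul(2, 32, Add(8, 32))) = Mul(Add(-7, -14), Mul(2, 32, 40)) = Mul(-21, 2560) = -53760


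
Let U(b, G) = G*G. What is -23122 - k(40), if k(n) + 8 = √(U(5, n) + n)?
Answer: -23114 - 2*√410 ≈ -23155.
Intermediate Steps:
U(b, G) = G²
k(n) = -8 + √(n + n²) (k(n) = -8 + √(n² + n) = -8 + √(n + n²))
-23122 - k(40) = -23122 - (-8 + √(40*(1 + 40))) = -23122 - (-8 + √(40*41)) = -23122 - (-8 + √1640) = -23122 - (-8 + 2*√410) = -23122 + (8 - 2*√410) = -23114 - 2*√410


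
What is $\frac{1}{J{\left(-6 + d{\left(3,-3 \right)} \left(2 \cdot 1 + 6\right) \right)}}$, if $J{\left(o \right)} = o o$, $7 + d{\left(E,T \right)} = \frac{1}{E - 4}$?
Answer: $\frac{1}{4900} \approx 0.00020408$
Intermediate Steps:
$d{\left(E,T \right)} = -7 + \frac{1}{-4 + E}$ ($d{\left(E,T \right)} = -7 + \frac{1}{E - 4} = -7 + \frac{1}{-4 + E}$)
$J{\left(o \right)} = o^{2}$
$\frac{1}{J{\left(-6 + d{\left(3,-3 \right)} \left(2 \cdot 1 + 6\right) \right)}} = \frac{1}{\left(-6 + \frac{29 - 21}{-4 + 3} \left(2 \cdot 1 + 6\right)\right)^{2}} = \frac{1}{\left(-6 + \frac{29 - 21}{-1} \left(2 + 6\right)\right)^{2}} = \frac{1}{\left(-6 + \left(-1\right) 8 \cdot 8\right)^{2}} = \frac{1}{\left(-6 - 64\right)^{2}} = \frac{1}{\left(-70\right)^{2}} = \frac{1}{4900}$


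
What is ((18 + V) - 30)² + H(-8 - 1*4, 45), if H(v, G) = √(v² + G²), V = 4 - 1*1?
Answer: 81 + 3*√241 ≈ 127.57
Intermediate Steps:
V = 3 (V = 4 - 1 = 3)
H(v, G) = √(G² + v²)
((18 + V) - 30)² + H(-8 - 1*4, 45) = ((18 + 3) - 30)² + √(45² + (-8 - 1*4)²) = (21 - 30)² + √(2025 + (-8 - 4)²) = (-9)² + √(2025 + (-12)²) = 81 + √(2025 + 144) = 81 + √2169 = 81 + 3*√241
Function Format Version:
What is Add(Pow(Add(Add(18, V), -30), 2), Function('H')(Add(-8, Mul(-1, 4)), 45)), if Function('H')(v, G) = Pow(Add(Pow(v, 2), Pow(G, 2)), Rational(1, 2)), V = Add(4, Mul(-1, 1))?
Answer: Add(81, Mul(3, Pow(241, Rational(1, 2)))) ≈ 127.57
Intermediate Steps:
V = 3 (V = Add(4, -1) = 3)
Function('H')(v, G) = Pow(Add(Pow(G, 2), Pow(v, 2)), Rational(1, 2))
Add(Pow(Add(Add(18, V), -30), 2), Function('H')(Add(-8, Mul(-1, 4)), 45)) = Add(Pow(Add(Add(18, 3), -30), 2), Pow(Add(Pow(45, 2), Pow(Add(-8, Mul(-1, 4)), 2)), Rational(1, 2))) = Add(Pow(Add(21, -30), 2), Pow(Add(2025, Pow(Add(-8, -4), 2)), Rational(1, 2))) = Add(Pow(-9, 2), Pow(Add(2025, Pow(-12, 2)), Rational(1, 2))) = Add(81, Pow(Add(2025, 144), Rational(1, 2))) = Add(81, Pow(2169, Rational(1, 2))) = Add(81, Mul(3, Pow(241, Rational(1, 2))))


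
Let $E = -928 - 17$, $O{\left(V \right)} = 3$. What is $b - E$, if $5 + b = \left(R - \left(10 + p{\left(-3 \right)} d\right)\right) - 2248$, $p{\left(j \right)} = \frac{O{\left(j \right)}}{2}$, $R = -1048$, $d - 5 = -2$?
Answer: $- \frac{4741}{2} \approx -2370.5$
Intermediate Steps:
$d = 3$ ($d = 5 - 2 = 3$)
$E = -945$
$p{\left(j \right)} = \frac{3}{2}$
$b = - \frac{6631}{2}$ ($b = -5 - \frac{6621}{2} = - \frac{6631}{2} \approx -3315.5$)
$b - E = - \frac{6631}{2} - -945 = - \frac{6631}{2} + 945 = - \frac{4741}{2}$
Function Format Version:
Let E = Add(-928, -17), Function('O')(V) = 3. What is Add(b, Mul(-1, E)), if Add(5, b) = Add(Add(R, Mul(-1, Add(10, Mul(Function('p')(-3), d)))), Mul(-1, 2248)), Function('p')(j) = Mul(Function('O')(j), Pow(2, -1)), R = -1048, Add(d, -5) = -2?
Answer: Rational(-4741, 2) ≈ -2370.5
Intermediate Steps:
d = 3 (d = Add(5, -2) = 3)
E = -945
Function('p')(j) = Rational(3, 2) (Function('p')(j) = Mul(3, Pow(2, -1)) = Mul(3, Rational(1, 2)) = Rational(3, 2))
b = Rational(-6631, 2) (b = Add(-5, Add(Add(-1048, Mul(-1, Add(10, Mul(Rational(3, 2), 3)))), Mul(-1, 2248))) = Add(-5, Add(Add(-1048, Mul(-1, Add(10, Rational(9, 2)))), -2248)) = Add(-5, Add(Add(-1048, Mul(-1, Rational(29, 2))), -2248)) = Add(-5, Add(Add(-1048, Rational(-29, 2)), -2248)) = Add(-5, Add(Rational(-2125, 2), -2248)) = Add(-5, Rational(-6621, 2)) = Rational(-6631, 2) ≈ -3315.5)
Add(b, Mul(-1, E)) = Add(Rational(-6631, 2), Mul(-1, -945)) = Add(Rational(-6631, 2), 945) = Rational(-4741, 2)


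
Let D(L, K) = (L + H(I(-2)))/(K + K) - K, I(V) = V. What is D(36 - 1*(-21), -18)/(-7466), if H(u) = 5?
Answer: -293/134388 ≈ -0.0021803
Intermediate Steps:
D(L, K) = -K + (5 + L)/(2*K) (D(L, K) = (L + 5)/(K + K) - K = (5 + L)/((2*K)) - K = (5 + L)*(1/(2*K)) - K = (5 + L)/(2*K) - K = -K + (5 + L)/(2*K))
D(36 - 1*(-21), -18)/(-7466) = ((½)*(5 + (36 - 1*(-21)) - 2*(-18)²)/(-18))/(-7466) = ((½)*(-1/18)*(5 + (36 + 21) - 2*324))*(-1/7466) = ((½)*(-1/18)*(5 + 57 - 648))*(-1/7466) = ((½)*(-1/18)*(-586))*(-1/7466) = (293/18)*(-1/7466) = -293/134388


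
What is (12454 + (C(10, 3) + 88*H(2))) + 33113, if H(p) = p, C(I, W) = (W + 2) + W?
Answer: 45751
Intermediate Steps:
C(I, W) = 2 + 2*W (C(I, W) = (2 + W) + W = 2 + 2*W)
(12454 + (C(10, 3) + 88*H(2))) + 33113 = (12454 + ((2 + 2*3) + 88*2)) + 33113 = (12454 + ((2 + 6) + 176)) + 33113 = (12454 + (8 + 176)) + 33113 = (12454 + 184) + 33113 = 12638 + 33113 = 45751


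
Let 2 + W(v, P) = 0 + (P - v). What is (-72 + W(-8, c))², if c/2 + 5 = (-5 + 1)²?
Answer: 1936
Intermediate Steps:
c = 22 (c = -10 + 2*(-5 + 1)² = -10 + 2*(-4)² = -10 + 2*16 = -10 + 32 = 22)
W(v, P) = -2 + P - v (W(v, P) = -2 + (0 + (P - v)) = -2 + (P - v) = -2 + P - v)
(-72 + W(-8, c))² = (-72 + (-2 + 22 - 1*(-8)))² = (-72 + (-2 + 22 + 8))² = (-72 + 28)² = (-44)² = 1936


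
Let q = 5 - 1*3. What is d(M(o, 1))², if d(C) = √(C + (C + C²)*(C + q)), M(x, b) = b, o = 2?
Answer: 7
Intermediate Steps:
q = 2 (q = 5 - 3 = 2)
d(C) = √(C + (2 + C)*(C + C²)) (d(C) = √(C + (C + C²)*(C + 2)) = √(C + (C + C²)*(2 + C)) = √(C + (2 + C)*(C + C²)))
d(M(o, 1))² = (√(1*(3 + 1² + 3*1)))² = (√(1*(3 + 1 + 3)))² = (√(1*7))² = (√7)² = 7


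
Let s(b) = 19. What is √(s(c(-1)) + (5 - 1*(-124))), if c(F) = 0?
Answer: 2*√37 ≈ 12.166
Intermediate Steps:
√(s(c(-1)) + (5 - 1*(-124))) = √(19 + (5 - 1*(-124))) = √(19 + (5 + 124)) = √(19 + 129) = √148 = 2*√37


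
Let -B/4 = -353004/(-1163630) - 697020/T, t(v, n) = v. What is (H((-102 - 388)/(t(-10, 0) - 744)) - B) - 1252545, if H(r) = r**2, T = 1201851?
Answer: -3191884818610875799712/2548318084754715 ≈ -1.2525e+6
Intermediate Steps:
B = 257876781464/233084979855 (B = -4*(-353004/(-1163630) - 697020/1201851) = -4*(-353004*(-1/1163630) - 697020*1/1201851) = -4*(176502/581815 - 232340/400617) = -4*(-64469195366/233084979855) = 257876781464/233084979855 ≈ 1.1064)
(H((-102 - 388)/(t(-10, 0) - 744)) - B) - 1252545 = (((-102 - 388)/(-10 - 744))**2 - 1*257876781464/233084979855) - 1252545 = ((-490/(-754))**2 - 257876781464/233084979855) - 1252545 = ((-490*(-1/754))**2 - 257876781464/233084979855) - 1252545 = ((245/377)**2 - 257876781464/233084979855) - 1252545 = (60025/142129 - 257876781464/233084979855) - 1252545 = -1743141781300037/2548318084754715 - 1252545 = -3191884818610875799712/2548318084754715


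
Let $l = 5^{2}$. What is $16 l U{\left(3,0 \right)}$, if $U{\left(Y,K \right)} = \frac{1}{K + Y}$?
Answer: $\frac{400}{3} \approx 133.33$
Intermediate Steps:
$l = 25$
$16 l U{\left(3,0 \right)} = \frac{16 \cdot 25}{0 + 3} = \frac{400}{3}$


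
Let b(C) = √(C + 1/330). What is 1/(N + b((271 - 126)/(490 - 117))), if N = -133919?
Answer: -16484089710/2207532809825267 - 83*√861630/2207532809825267 ≈ -7.4672e-6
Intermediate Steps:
b(C) = √(1/330 + C) (b(C) = √(C + 1/330) = √(1/330 + C))
1/(N + b((271 - 126)/(490 - 117))) = 1/(-133919 + √(330 + 108900*((271 - 126)/(490 - 117)))/330) = 1/(-133919 + √(330 + 108900*(145/373))/330) = 1/(-133919 + √(330 + 15790500/373)/330) = 1/(-133919 + √(15913590/373)/330) = 1/(-133919 + (83*√861630/373)/330) = 1/(-133919 + 83*√861630/123090)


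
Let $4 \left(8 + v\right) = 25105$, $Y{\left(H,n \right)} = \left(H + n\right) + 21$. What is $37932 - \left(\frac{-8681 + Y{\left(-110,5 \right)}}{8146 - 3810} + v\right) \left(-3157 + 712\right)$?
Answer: $\frac{66596020467}{4336} \approx 1.5359 \cdot 10^{7}$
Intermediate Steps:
$Y{\left(H,n \right)} = 21 + H + n$
$v = \frac{25073}{4}$ ($v = -8 + \frac{1}{4} \cdot 25105 = -8 + \frac{25105}{4} = \frac{25073}{4} \approx 6268.3$)
$37932 - \left(\frac{-8681 + Y{\left(-110,5 \right)}}{8146 - 3810} + v\right) \left(-3157 + 712\right) = 37932 - \left(\frac{-8681 + \left(21 - 110 + 5\right)}{8146 - 3810} + \frac{25073}{4}\right) \left(-3157 + 712\right) = 37932 - \left(\frac{-8681 - 84}{4336} + \frac{25073}{4}\right) \left(-2445\right) = 37932 - \left(\left(-8765\right) \frac{1}{4336} + \frac{25073}{4}\right) \left(-2445\right) = 37932 - \left(- \frac{8765}{4336} + \frac{25073}{4}\right) \left(-2445\right) = 37932 - \frac{27170367}{4336} \left(-2445\right) = 37932 - - \frac{66431547315}{4336} = 37932 + \frac{66431547315}{4336} = \frac{66596020467}{4336}$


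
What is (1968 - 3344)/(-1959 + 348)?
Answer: 1376/1611 ≈ 0.85413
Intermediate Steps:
(1968 - 3344)/(-1959 + 348) = -1376/(-1611) = -1376*(-1/1611) = 1376/1611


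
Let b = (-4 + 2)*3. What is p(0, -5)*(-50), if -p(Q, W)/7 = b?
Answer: -2100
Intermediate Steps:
b = -6 (b = -2*3 = -6)
p(Q, W) = 42 (p(Q, W) = -7*(-6) = 42)
p(0, -5)*(-50) = 42*(-50) = -2100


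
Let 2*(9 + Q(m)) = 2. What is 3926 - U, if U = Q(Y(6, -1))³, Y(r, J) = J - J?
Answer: 4438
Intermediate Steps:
Y(r, J) = 0
Q(m) = -8 (Q(m) = -9 + (½)*2 = -9 + 1 = -8)
U = -512 (U = (-8)³ = -512)
3926 - U = 3926 - 1*(-512) = 3926 + 512 = 4438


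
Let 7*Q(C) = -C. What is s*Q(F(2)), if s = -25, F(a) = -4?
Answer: -100/7 ≈ -14.286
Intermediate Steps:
Q(C) = -C/7 (Q(C) = (-C)/7 = -C/7)
s*Q(F(2)) = -(-25)*(-4)/7 = -25*4/7 = -100/7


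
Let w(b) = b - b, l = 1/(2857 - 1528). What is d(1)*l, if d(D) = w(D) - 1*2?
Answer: -2/1329 ≈ -0.0015049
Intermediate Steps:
l = 1/1329 ≈ 0.00075245
w(b) = 0
d(D) = -2 (d(D) = 0 - 1*2 = 0 - 2 = -2)
d(1)*l = -2*1/1329 = -2/1329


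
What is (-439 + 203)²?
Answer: 55696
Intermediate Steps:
(-439 + 203)² = (-236)² = 55696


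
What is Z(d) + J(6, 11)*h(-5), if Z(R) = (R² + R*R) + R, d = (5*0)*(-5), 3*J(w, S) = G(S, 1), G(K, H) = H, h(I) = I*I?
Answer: 25/3 ≈ 8.3333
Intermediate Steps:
h(I) = I²
J(w, S) = ⅓ (J(w, S) = (⅓)*1 = ⅓)
d = 0 (d = 0*(-5) = 0)
Z(R) = R + 2*R² (Z(R) = (R² + R²) + R = 2*R² + R = R + 2*R²)
Z(d) + J(6, 11)*h(-5) = 0*(1 + 2*0) + (⅓)*(-5)² = 0*(1 + 0) + (⅓)*25 = 0*1 + 25/3 = 0 + 25/3 = 25/3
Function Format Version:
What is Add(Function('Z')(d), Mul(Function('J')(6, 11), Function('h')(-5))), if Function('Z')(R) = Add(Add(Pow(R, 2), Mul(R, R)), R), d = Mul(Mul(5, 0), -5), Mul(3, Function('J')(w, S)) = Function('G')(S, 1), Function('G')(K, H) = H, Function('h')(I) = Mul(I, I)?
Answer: Rational(25, 3) ≈ 8.3333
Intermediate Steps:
Function('h')(I) = Pow(I, 2)
Function('J')(w, S) = Rational(1, 3) (Function('J')(w, S) = Mul(Rational(1, 3), 1) = Rational(1, 3))
d = 0 (d = Mul(0, -5) = 0)
Function('Z')(R) = Add(R, Mul(2, Pow(R, 2))) (Function('Z')(R) = Add(Add(Pow(R, 2), Pow(R, 2)), R) = Add(Mul(2, Pow(R, 2)), R) = Add(R, Mul(2, Pow(R, 2))))
Add(Function('Z')(d), Mul(Function('J')(6, 11), Function('h')(-5))) = Add(Mul(0, Add(1, Mul(2, 0))), Mul(Rational(1, 3), Pow(-5, 2))) = Add(Mul(0, Add(1, 0)), Mul(Rational(1, 3), 25)) = Add(Mul(0, 1), Rational(25, 3)) = Add(0, Rational(25, 3)) = Rational(25, 3)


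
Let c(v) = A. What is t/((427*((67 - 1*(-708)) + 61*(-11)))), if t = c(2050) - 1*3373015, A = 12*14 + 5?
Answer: -1686421/22204 ≈ -75.951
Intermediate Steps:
A = 173 (A = 168 + 5 = 173)
c(v) = 173
t = -3372842 (t = 173 - 1*3373015 = 173 - 3373015 = -3372842)
t/((427*((67 - 1*(-708)) + 61*(-11)))) = -3372842*1/(427*((67 - 1*(-708)) + 61*(-11))) = -3372842*1/(427*((67 + 708) - 671)) = -3372842*1/(427*(775 - 671)) = -3372842/(427*104) = -3372842/44408 = -3372842*1/44408 = -1686421/22204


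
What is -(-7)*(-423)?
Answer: -2961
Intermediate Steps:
-(-7)*(-423) = -1*2961 = -2961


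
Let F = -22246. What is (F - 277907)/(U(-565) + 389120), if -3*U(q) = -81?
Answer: -300153/389147 ≈ -0.77131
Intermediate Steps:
U(q) = 27 (U(q) = -⅓*(-81) = 27)
(F - 277907)/(U(-565) + 389120) = (-22246 - 277907)/(27 + 389120) = -300153/389147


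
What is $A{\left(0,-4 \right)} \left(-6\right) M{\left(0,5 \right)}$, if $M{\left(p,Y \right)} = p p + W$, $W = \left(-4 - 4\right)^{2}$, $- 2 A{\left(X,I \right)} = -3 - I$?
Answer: $192$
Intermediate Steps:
$A{\left(X,I \right)} = \frac{3}{2} + \frac{I}{2}$ ($A{\left(X,I \right)} = - \frac{-3 - I}{2} = \frac{3}{2} + \frac{I}{2}$)
$W = 64$ ($W = \left(-8\right)^{2} = 64$)
$M{\left(p,Y \right)} = 64 + p^{2}$ ($M{\left(p,Y \right)} = p p + 64 = p^{2} + 64 = 64 + p^{2}$)
$A{\left(0,-4 \right)} \left(-6\right) M{\left(0,5 \right)} = \left(\frac{3}{2} + \frac{1}{2} \left(-4\right)\right) \left(-6\right) \left(64 + 0^{2}\right) = \left(\frac{3}{2} - 2\right) \left(-6\right) \left(64 + 0\right) = \left(- \frac{1}{2}\right) \left(-6\right) 64 = 3 \cdot 64 = 192$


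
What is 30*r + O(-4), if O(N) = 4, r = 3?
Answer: 94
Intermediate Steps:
30*r + O(-4) = 30*3 + 4 = 90 + 4 = 94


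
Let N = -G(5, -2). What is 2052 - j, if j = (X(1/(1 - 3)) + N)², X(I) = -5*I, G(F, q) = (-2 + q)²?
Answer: 7479/4 ≈ 1869.8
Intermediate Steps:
N = -16 (N = -(-2 - 2)² = -1*(-4)² = -1*16 = -16)
j = 729/4 (j = (-5/(1 - 3) - 16)² = (-5/(-2) - 16)² = (-5*(-½) - 16)² = (5/2 - 16)² = (-27/2)² = 729/4 ≈ 182.25)
2052 - j = 2052 - 1*729/4 = 2052 - 729/4 = 7479/4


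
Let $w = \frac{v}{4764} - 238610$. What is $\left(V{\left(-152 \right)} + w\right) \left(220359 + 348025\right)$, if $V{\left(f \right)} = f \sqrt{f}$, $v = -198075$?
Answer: $- \frac{53851358065680}{397} - 172788736 i \sqrt{38} \approx -1.3565 \cdot 10^{11} - 1.0651 \cdot 10^{9} i$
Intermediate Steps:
$V{\left(f \right)} = f^{\frac{3}{2}}$
$w = - \frac{378978705}{1588}$ ($w = - \frac{198075}{4764} - 238610 = \left(-198075\right) \frac{1}{4764} - 238610 = - \frac{66025}{1588} - 238610 = - \frac{378978705}{1588} \approx -2.3865 \cdot 10^{5}$)
$\left(V{\left(-152 \right)} + w\right) \left(220359 + 348025\right) = \left(\left(-152\right)^{\frac{3}{2}} - \frac{378978705}{1588}\right) \left(220359 + 348025\right) = \left(- 304 i \sqrt{38} - \frac{378978705}{1588}\right) 568384 = \left(- \frac{378978705}{1588} - 304 i \sqrt{38}\right) 568384 = - \frac{53851358065680}{397} - 172788736 i \sqrt{38}$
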